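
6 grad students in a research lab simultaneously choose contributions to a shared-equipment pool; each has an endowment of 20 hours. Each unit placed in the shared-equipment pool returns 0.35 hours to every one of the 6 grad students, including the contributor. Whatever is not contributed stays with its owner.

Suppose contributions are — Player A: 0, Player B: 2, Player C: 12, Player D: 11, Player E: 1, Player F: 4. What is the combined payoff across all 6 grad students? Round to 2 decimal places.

153.00 hours

Total contributed: 0 + 2 + 12 + 11 + 1 + 4 = 30; total kept: 6 × 20 − 30 = 90.
The shared-equipment pool pays out 0.35 × 6 × 30 = 63.00 in aggregate.
Group total = 90 + 63.00 = 153.00.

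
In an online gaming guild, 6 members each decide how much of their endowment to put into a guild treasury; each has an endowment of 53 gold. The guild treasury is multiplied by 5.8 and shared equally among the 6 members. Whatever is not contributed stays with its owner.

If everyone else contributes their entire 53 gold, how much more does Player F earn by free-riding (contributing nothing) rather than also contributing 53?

1.77 gold

Switching from a contribution of 53 to 0 lets Player F keep an extra 53 gold, but lowers the guild treasury by 53, which costs Player F their own share of that drop: 5.8/6 × 53 = 51.23.
Net gain = 53 − 51.23 = 1.77. The private return per contributed unit (0.9667) is below 1, so free-riding is indeed the best response regardless of what the others do.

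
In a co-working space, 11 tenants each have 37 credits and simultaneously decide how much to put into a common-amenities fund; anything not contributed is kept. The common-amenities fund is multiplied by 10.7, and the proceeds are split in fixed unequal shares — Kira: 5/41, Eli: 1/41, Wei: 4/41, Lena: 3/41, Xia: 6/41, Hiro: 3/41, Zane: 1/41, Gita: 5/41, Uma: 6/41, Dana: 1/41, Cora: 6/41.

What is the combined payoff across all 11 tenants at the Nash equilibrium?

For player j, contributing a unit is worthwhile iff 10.7 × (j's share) ≥ 1, i.e. iff j's share is at least 0.0935.
Kira, Wei, Xia, Gita, Uma and Cora clear that bar, contributing 37 each; the remaining 5 contribute 0. Total contributed: 222.
The common-amenities fund pays out 10.7 × 222 = 2375.40 in total (split across the unequal shares, but the aggregate is all that matters for the group sum).
The 5 free-riders keep 37 each, adding 185. Group total = 185 + 2375.40 = 2560.40.

2560.40 credits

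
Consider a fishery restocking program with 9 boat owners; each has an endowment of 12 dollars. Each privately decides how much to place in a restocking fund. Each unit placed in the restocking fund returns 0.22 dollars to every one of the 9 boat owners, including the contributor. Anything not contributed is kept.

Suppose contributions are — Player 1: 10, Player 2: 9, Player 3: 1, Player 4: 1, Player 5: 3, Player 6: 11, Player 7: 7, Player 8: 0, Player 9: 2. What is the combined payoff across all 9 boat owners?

Total contributed: 10 + 9 + 1 + 1 + 3 + 11 + 7 + 0 + 2 = 44; total kept: 9 × 12 − 44 = 64.
The restocking fund pays out 0.22 × 9 × 44 = 87.12 in aggregate.
Group total = 64 + 87.12 = 151.12.

151.12 dollars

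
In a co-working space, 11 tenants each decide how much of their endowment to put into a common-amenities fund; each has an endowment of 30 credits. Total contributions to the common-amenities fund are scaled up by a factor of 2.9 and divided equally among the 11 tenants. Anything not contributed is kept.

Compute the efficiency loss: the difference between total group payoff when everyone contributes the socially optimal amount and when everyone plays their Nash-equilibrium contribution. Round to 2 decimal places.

627.00 credits

Each contributed unit returns 2.9/11 = 0.2636 to its contributor — below 1 — so contributing 0 is dominant for every player. At the Nash equilibrium everyone keeps their 30, and the group total is 11 × 30 = 330.
Each contributed unit returns 2.900 to the group as a whole (0.2636 to each of 11 players), which exceeds 1, so the social optimum is full contribution: group total = 2.900 × 330 = 957.00.
Efficiency loss = 957.00 − 330 = 627.00.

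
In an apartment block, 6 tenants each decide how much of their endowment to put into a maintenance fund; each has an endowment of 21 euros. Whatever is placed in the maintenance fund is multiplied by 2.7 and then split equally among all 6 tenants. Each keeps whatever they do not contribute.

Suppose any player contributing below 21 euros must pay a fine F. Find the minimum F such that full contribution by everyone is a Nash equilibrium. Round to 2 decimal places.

Given the others contribute fully, the best deviation is to contribute 0 (any partial contribution still incurs the fine and gives up units whose private return 0.4500 is below 1).
Deviating from 21 to 0 saves 21 euros but forfeits the deviator's share of the drop in the maintenance fund: 2.7/6 × 21 = 9.45.
So the deviation gain is 21 − 9.45 = 11.55, and the fine must be at least 11.55 euros to wipe it out.

11.55 euros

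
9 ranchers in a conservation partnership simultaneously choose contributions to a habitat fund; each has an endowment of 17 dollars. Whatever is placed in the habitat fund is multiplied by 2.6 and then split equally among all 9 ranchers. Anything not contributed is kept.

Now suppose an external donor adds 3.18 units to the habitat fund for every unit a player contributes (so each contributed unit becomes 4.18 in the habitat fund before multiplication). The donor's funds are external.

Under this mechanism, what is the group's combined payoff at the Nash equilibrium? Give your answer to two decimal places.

The effective private return per unit is now 2.6 × 4.18 / 9 = 1.2076 > 1, so every player's dominant strategy flips to full contribution.
So the Nash equilibrium is full contribution by all 9; the group earns 2.6 × 4.18 × 153 = 1662.80.

1662.80 dollars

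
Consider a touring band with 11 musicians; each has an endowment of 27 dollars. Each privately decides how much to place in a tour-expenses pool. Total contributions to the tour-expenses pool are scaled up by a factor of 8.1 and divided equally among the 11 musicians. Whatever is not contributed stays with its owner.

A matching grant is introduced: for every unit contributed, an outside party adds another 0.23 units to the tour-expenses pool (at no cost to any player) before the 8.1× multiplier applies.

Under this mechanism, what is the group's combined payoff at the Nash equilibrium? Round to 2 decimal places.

297.00 dollars

Even with the mechanism, each unit contributed returns only 8.1 × 1.23 / 11 = 0.9057 per unit of net cost, so contributing nothing is still dominant.
At the Nash equilibrium no one contributes; group total payoff = 11 × 27 = 297.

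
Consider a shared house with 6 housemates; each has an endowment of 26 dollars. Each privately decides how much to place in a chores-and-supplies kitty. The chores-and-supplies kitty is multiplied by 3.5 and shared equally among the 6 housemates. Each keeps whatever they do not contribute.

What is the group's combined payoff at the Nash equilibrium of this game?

Each contributed unit returns 3.5/6 = 0.5833 to its contributor — below 1 — so contributing 0 is dominant for every player. At the Nash equilibrium everyone keeps their 26, and the group total is 6 × 26 = 156.

156.00 dollars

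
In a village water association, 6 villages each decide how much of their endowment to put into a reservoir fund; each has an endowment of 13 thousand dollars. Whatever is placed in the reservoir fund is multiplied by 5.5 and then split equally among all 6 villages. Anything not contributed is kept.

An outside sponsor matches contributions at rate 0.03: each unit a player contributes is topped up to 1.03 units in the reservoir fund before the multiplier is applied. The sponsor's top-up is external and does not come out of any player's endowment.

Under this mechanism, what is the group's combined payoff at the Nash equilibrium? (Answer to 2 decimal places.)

With the mechanism, a contributed unit returns 5.5 × 1.03 / 6 = 0.9442 per unit of net cost — still below 1 — so contributing 0 remains dominant for every player.
Everyone keeps their endowment and the group total is 6 × 13 = 78.

78.00 thousand dollars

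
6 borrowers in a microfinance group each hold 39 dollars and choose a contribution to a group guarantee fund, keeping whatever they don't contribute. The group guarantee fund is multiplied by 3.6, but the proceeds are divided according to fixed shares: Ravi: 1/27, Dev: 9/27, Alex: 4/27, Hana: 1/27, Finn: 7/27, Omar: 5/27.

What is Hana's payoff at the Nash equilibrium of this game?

A player with share s gets back 3.6·s per unit contributed, so full contribution is dominant for anyone with s > 1/3.6 = 0.2778 and zero contribution is dominant for anyone below.
The only share above 0.2778 is Dev's 9/27, contributing 39; the remaining 5 contribute 0. Total contributed: 39.
Hana keeps 39 and receives 3.6 × 39 × 1/27 = 5.20 from the group guarantee fund, for a payoff of 44.20.

44.20 dollars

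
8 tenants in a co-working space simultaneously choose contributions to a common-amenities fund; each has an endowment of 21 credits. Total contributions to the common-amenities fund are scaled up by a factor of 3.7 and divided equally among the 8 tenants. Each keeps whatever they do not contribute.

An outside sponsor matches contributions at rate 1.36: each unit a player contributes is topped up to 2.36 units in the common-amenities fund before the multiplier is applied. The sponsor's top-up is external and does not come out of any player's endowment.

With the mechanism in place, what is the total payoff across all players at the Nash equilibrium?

The effective private return per unit is now 3.7 × 2.36 / 8 = 1.0915 > 1, so every player's dominant strategy flips to full contribution.
So the Nash equilibrium is full contribution by all 8; the group earns 3.7 × 2.36 × 168 = 1466.98.

1466.98 credits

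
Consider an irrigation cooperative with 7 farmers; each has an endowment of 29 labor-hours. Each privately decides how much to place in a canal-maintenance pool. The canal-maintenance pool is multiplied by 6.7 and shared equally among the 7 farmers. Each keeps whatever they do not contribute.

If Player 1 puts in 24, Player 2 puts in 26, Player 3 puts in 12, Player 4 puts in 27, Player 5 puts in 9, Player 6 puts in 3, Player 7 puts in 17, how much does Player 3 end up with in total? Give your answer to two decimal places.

Total contributed: 24 + 26 + 12 + 27 + 9 + 3 + 17 = 118.
Each receives 6.7 × 118 / 7 = 112.94 from the canal-maintenance pool.
Player 3 keeps 29 − 12 = 17, so Player 3's payoff is 17 + 112.94 = 129.94.

129.94 labor-hours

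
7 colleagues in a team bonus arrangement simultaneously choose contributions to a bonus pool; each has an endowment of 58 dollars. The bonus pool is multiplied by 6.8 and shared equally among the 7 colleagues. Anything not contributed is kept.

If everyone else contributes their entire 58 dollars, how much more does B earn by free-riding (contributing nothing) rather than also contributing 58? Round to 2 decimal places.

Switching from a contribution of 58 to 0 lets B keep an extra 58 dollars, but lowers the bonus pool by 58, which costs B their own share of that drop: 6.8/7 × 58 = 56.34.
Net gain = 58 − 56.34 = 1.66. The private return per contributed unit (0.9714) is below 1, so free-riding is indeed the best response regardless of what the others do.

1.66 dollars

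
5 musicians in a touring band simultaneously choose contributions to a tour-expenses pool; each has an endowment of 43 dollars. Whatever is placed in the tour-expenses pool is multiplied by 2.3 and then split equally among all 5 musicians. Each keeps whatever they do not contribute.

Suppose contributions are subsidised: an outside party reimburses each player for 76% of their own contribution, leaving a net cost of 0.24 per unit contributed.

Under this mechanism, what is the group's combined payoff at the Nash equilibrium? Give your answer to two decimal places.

With the mechanism, a contributed unit returns (2.3/5) / 0.24 = 1.9167 per unit of net cost to the contributor — now above 1 — so contributing fully is weakly dominant for every player.
At the Nash equilibrium everyone contributes 43. Group total payoff = 5 × (43 × 0.76 + 2.3 × 43) = 657.90.

657.90 dollars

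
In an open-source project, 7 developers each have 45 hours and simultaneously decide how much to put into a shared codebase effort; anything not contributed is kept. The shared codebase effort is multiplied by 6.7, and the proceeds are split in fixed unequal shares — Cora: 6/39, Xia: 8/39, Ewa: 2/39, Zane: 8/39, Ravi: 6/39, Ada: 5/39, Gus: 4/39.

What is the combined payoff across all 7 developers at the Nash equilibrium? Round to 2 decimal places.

1341.00 hours

A player with share s gets back 6.7·s per unit contributed, so full contribution is dominant for anyone with s > 1/6.7 = 0.1493 and zero contribution is dominant for anyone below.
Cora, Xia, Zane and Ravi are above the threshold, contributing 45 each; the remaining 3 contribute 0. Total contributed: 180.
The shared codebase effort pays out 6.7 × 180 = 1206.00 in total (split across the unequal shares, but the aggregate is all that matters for the group sum).
The 3 free-riders keep 45 each, adding 135. Group total = 135 + 1206.00 = 1341.00.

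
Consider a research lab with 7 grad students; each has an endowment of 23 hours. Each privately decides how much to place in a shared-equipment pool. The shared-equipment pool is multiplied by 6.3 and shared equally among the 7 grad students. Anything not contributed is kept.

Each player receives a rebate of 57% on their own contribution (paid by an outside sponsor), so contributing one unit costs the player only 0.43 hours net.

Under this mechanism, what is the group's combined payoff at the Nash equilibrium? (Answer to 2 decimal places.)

With the mechanism, a contributed unit returns (6.3/7) / 0.43 = 2.0930 per unit of net cost to the contributor — now above 1 — so contributing fully is weakly dominant for every player.
At the Nash equilibrium everyone contributes 23. Group total payoff = 7 × (23 × 0.57 + 6.3 × 23) = 1106.07.

1106.07 hours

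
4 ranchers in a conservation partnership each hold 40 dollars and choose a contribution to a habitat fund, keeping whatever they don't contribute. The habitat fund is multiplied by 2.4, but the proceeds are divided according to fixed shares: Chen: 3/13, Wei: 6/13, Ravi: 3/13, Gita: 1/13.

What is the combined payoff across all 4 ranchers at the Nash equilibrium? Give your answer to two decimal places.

216.00 dollars

Player j's private return per contributed unit is 2.4 × (j's share). Contributing is weakly dominant for j when that share is at least 1/2.4 = 0.4167, and contributing 0 is dominant otherwise.
Only Wei (6/13) clears that bar, contributing 40; the remaining 3 contribute 0. Total contributed: 40.
The habitat fund pays out 2.4 × 40 = 96.00 in total (split across the unequal shares, but the aggregate is all that matters for the group sum).
The 3 free-riders keep 40 each, adding 120. Group total = 120 + 96.00 = 216.00.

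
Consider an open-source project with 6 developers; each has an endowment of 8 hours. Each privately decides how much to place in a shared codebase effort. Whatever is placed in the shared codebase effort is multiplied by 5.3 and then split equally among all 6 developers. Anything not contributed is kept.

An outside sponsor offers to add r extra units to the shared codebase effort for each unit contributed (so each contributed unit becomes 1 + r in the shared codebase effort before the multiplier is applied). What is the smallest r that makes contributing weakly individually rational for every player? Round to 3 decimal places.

With matching at rate r, one contributed unit becomes (1 + r) in the shared codebase effort and returns 5.3 × (1 + r) / 6 to the contributor.
Setting this equal to 1: 1 + r = 6/5.3 = 1.1321.
So the minimum matching rate is r = 1.1321 − 1 = 0.132.

0.132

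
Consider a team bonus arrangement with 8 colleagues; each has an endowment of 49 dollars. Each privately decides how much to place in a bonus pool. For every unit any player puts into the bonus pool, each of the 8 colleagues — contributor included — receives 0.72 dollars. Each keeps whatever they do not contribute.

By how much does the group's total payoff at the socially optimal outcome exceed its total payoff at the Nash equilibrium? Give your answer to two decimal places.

1865.92 dollars

The private return per contributed unit is 0.72 < 1, so contributing 0 is dominant for every player. At the Nash equilibrium everyone keeps their 49, and the group total is 8 × 49 = 392.
Each contributed unit returns 5.760 to the group as a whole (0.72 to each of 8 players), which exceeds 1, so the social optimum is full contribution: group total = 5.760 × 392 = 2257.92.
Efficiency loss = 2257.92 − 392 = 1865.92.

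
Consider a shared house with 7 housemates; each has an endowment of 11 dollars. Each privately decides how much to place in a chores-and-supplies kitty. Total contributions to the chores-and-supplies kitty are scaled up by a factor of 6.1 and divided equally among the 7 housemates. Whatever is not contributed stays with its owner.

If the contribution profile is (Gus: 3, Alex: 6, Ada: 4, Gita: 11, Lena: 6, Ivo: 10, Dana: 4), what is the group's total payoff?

301.40 dollars

Total contributed: 3 + 6 + 4 + 11 + 6 + 10 + 4 = 44; total kept: 7 × 11 − 44 = 33.
The chores-and-supplies kitty pays out 6.1 × 44 = 268.40 in aggregate.
Group total = 33 + 268.40 = 301.40.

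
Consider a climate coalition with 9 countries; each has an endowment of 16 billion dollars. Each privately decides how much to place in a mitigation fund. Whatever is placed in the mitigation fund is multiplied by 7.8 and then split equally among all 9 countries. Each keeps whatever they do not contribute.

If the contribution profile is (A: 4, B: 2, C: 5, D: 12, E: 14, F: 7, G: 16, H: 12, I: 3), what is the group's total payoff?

654.00 billion dollars

Total contributed: 4 + 2 + 5 + 12 + 14 + 7 + 16 + 12 + 3 = 75; total kept: 9 × 16 − 75 = 69.
The mitigation fund pays out 7.8 × 75 = 585.00 in aggregate.
Group total = 69 + 585.00 = 654.00.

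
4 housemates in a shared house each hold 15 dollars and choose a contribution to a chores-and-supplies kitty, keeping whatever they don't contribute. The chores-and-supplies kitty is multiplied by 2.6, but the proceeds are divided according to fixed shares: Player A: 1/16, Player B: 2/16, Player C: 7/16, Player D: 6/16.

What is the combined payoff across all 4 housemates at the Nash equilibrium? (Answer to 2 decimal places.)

For player j, contributing a unit is worthwhile iff 2.6 × (j's share) ≥ 1, i.e. iff j's share is at least 0.3846.
The only share above 0.3846 is Player C's 7/16, contributing 15; the remaining 3 contribute 0. Total contributed: 15.
The chores-and-supplies kitty pays out 2.6 × 15 = 39.00 in total (split across the unequal shares, but the aggregate is all that matters for the group sum).
The 3 free-riders keep 15 each, adding 45. Group total = 45 + 39.00 = 84.00.

84.00 dollars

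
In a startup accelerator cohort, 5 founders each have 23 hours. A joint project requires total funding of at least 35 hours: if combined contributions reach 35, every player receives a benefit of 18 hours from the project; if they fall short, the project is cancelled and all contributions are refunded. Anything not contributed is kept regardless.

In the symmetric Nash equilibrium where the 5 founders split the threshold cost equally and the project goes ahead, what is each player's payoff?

Equal share of the threshold: 35/5 = 7.
At this profile no one gains by cutting their contribution: any cut drops the total below 35, the project is cancelled, contributions are refunded, and the deviator ends with 23, which is less than 23 − 7 + 18 = 34. Contributing more than 7 just wastes the excess. So contributing exactly 7 is a best response.
Each player's payoff: 23 − 7 + 18 = 34.

34 hours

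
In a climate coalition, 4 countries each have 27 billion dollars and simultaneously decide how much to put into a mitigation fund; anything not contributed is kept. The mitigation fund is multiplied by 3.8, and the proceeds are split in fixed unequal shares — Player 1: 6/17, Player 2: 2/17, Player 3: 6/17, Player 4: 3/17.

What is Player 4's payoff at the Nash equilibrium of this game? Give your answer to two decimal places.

63.21 billion dollars

A player with share s gets back 3.8·s per unit contributed, so full contribution is dominant for anyone with s > 1/3.8 = 0.2632 and zero contribution is dominant for anyone below.
Player 1 and Player 3 are above the threshold, contributing 27 each; the remaining 2 contribute 0. Total contributed: 54.
Player 4 keeps 27 and receives 3.8 × 54 × 3/17 = 36.21 from the mitigation fund, for a payoff of 63.21.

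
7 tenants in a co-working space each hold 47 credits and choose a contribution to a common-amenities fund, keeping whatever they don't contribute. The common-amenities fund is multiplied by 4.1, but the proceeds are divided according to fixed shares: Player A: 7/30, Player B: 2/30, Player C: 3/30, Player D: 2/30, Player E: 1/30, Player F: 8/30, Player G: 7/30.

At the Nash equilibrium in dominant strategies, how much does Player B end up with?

59.85 credits

A player with share s gets back 4.1·s per unit contributed, so full contribution is dominant for anyone with s > 1/4.1 = 0.2439 and zero contribution is dominant for anyone below.
Only Player F (8/30) clears that bar, contributing 47; the remaining 6 contribute 0. Total contributed: 47.
Player B keeps 47 and receives 4.1 × 47 × 2/30 = 12.85 from the common-amenities fund, for a payoff of 59.85.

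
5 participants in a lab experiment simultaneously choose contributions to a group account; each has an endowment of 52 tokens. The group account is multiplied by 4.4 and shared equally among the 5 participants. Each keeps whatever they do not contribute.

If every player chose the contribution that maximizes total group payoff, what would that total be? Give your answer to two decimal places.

1144.00 tokens

Each contributed unit returns 4.400 to the group as a whole (0.8800 to each of 5 players), which exceeds 1, so the social optimum is full contribution: group total = 4.400 × 260 = 1144.00.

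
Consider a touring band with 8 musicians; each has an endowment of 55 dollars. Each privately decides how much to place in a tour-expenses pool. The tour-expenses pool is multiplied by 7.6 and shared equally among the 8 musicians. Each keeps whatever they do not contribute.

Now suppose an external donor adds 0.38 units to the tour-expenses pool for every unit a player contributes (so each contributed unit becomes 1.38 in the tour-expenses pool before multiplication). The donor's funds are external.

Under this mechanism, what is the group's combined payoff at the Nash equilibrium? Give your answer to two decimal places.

Under the mechanism each unit contributed yields 7.6 × 1.38 / 8 = 1.3110 back to its contributor per unit of net cost, which exceeds 1, making full contribution the dominant choice for everyone.
At the Nash equilibrium everyone contributes 55. Group total payoff = 7.6 × 1.38 × 440 = 4614.72.

4614.72 dollars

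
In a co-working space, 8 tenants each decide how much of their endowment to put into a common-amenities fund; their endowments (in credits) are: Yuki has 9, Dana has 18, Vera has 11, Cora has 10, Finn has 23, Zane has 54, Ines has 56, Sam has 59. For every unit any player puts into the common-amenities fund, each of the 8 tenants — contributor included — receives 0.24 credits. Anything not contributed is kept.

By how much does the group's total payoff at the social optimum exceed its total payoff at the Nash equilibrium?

The private return per contributed unit is 0.24 < 1 for everyone, so the Nash equilibrium is zero contribution and the group total is Σ E_j = 9 + 18 + 11 + 10 + 23 + 54 + 56 + 59 = 240.
Each contributed unit returns 1.920 to the group, so the social optimum is full contribution by everyone: group total = 1.920 × 240 = 460.80.
Efficiency loss = (1.920 − 1) × 240 = 220.80.

220.80 credits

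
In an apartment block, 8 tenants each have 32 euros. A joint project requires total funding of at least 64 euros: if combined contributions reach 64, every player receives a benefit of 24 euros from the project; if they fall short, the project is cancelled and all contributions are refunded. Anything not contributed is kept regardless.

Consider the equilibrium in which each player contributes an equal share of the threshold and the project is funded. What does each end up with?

48 euros

Equal share of the threshold: 64/8 = 8.
At this profile no one gains by cutting their contribution: any cut drops the total below 64, the project is cancelled, contributions are refunded, and the deviator ends with 32, which is less than 32 − 8 + 24 = 48. Contributing more than 8 just wastes the excess. So contributing exactly 8 is a best response.
Each player's payoff: 32 − 8 + 24 = 48.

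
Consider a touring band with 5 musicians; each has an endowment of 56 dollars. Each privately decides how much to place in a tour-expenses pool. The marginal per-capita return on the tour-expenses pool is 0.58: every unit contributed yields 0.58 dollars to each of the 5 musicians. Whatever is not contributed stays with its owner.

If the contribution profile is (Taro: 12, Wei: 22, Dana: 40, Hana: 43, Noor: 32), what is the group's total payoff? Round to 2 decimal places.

563.10 dollars

Total contributed: 12 + 22 + 40 + 43 + 32 = 149; total kept: 5 × 56 − 149 = 131.
The tour-expenses pool pays out 0.58 × 5 × 149 = 432.10 in aggregate.
Group total = 131 + 432.10 = 563.10.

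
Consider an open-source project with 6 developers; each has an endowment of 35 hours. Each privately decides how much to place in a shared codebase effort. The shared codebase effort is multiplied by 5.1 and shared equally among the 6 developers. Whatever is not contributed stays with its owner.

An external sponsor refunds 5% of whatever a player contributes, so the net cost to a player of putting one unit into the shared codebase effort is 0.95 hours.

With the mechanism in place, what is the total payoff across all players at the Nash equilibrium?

210.00 hours

Even with the mechanism, each unit contributed returns only (5.1/6) / 0.95 = 0.8947 per unit of net cost, so contributing nothing is still dominant.
Everyone keeps their endowment and the group total is 6 × 35 = 210.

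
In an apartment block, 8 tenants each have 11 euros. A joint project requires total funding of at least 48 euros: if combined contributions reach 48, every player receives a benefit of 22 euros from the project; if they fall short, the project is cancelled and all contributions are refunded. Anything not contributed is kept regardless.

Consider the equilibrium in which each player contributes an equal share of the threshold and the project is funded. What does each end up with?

27 euros

Equal share of the threshold: 48/8 = 6.
At this profile no one gains by cutting their contribution: any cut drops the total below 48, the project is cancelled, contributions are refunded, and the deviator ends with 11, which is less than 11 − 6 + 22 = 27. Contributing more than 6 just wastes the excess. So contributing exactly 6 is a best response.
Each player's payoff: 11 − 6 + 22 = 27.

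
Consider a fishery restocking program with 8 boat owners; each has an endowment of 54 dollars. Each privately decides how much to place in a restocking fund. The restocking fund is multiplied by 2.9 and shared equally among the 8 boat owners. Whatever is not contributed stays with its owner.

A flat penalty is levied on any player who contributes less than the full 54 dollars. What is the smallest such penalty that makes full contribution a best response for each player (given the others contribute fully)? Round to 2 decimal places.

Given the others contribute fully, the best deviation is to contribute 0 (any partial contribution still incurs the fine and gives up units whose private return 0.3625 is below 1).
Deviating from 54 to 0 saves 54 dollars but forfeits the deviator's share of the drop in the restocking fund: 2.9/8 × 54 = 19.57.
So the deviation gain is 54 − 19.57 = 34.43, and the fine must be at least 34.43 dollars to wipe it out.

34.43 dollars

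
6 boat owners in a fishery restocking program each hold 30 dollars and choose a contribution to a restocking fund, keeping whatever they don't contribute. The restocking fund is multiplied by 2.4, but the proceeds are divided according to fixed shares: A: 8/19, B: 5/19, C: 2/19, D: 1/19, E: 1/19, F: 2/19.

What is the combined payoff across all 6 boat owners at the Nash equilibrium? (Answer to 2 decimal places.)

222.00 dollars

Player j's private return per contributed unit is 2.4 × (j's share). Contributing is weakly dominant for j when that share is at least 1/2.4 = 0.4167, and contributing 0 is dominant otherwise.
Only A (8/19) clears that bar, contributing 30; the remaining 5 contribute 0. Total contributed: 30.
The restocking fund pays out 2.4 × 30 = 72.00 in total (split across the unequal shares, but the aggregate is all that matters for the group sum).
The 5 free-riders keep 30 each, adding 150. Group total = 150 + 72.00 = 222.00.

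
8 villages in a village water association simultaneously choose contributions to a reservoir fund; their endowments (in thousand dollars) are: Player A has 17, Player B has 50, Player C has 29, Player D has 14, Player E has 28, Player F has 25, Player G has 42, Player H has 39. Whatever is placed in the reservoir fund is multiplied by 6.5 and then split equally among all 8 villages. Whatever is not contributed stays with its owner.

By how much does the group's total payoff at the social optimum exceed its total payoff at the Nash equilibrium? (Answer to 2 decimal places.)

1342.00 thousand dollars

The private return per contributed unit is 6.5/8 = 0.8125 < 1 for every player regardless of endowment, so the Nash equilibrium is zero contribution and the group total is Σ E_j = 17 + 50 + 29 + 14 + 28 + 25 + 42 + 39 = 244.
Each contributed unit returns 6.500 to the group, so the social optimum is full contribution by everyone: group total = 6.500 × 244 = 1586.00.
Efficiency loss = (6.500 − 1) × 244 = 1342.00.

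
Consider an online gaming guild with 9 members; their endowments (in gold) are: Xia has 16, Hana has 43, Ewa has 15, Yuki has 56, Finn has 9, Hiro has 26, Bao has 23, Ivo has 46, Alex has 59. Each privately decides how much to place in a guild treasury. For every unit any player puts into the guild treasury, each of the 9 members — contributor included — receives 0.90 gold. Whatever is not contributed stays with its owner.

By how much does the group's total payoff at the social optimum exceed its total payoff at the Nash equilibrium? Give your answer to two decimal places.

The private return per contributed unit is 0.90 < 1 for everyone, so the Nash equilibrium is zero contribution and the group total is Σ E_j = 16 + 43 + 15 + 56 + 9 + 26 + 23 + 46 + 59 = 293.
Each contributed unit returns 8.100 to the group, so the social optimum is full contribution by everyone: group total = 8.100 × 293 = 2373.30.
Efficiency loss = (8.100 − 1) × 293 = 2080.30.

2080.30 gold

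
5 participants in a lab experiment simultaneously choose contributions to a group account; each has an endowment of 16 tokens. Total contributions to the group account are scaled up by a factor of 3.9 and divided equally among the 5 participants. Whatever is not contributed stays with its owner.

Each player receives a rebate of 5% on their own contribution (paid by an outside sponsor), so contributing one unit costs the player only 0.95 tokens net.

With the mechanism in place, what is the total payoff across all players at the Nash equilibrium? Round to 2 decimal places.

With the mechanism, a contributed unit returns (3.9/5) / 0.95 = 0.8211 per unit of net cost — still below 1 — so contributing 0 remains dominant for every player.
At the Nash equilibrium no one contributes; group total payoff = 5 × 16 = 80.

80.00 tokens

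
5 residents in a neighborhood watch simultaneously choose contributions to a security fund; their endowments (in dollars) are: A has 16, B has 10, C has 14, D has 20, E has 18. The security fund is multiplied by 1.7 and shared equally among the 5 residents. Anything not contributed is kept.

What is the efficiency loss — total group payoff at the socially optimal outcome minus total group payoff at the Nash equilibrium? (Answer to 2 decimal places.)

54.60 dollars

The private return per contributed unit is 1.7/5 = 0.3400 < 1 for every player regardless of endowment, so the Nash equilibrium is zero contribution and the group total is Σ E_j = 16 + 10 + 14 + 20 + 18 = 78.
Each contributed unit returns 1.700 to the group, so the social optimum is full contribution by everyone: group total = 1.700 × 78 = 132.60.
Efficiency loss = (1.700 − 1) × 78 = 54.60.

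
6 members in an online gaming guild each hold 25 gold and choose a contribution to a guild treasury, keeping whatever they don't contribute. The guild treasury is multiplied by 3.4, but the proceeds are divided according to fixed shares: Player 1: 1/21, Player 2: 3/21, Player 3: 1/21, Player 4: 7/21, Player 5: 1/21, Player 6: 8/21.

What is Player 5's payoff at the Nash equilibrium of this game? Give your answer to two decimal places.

33.10 gold

Each unit j contributes comes back to j as 3.4 × (j's share), so j prefers to contribute only if that share exceeds 1/3.4 = 0.2941; otherwise keeping the unit dominates.
The shares above 0.2941 belong to Player 4 and Player 6, contributing 25 each; the remaining 4 contribute 0. Total contributed: 50.
Player 5 keeps 25 and receives 3.4 × 50 × 1/21 = 8.10 from the guild treasury, for a payoff of 33.10.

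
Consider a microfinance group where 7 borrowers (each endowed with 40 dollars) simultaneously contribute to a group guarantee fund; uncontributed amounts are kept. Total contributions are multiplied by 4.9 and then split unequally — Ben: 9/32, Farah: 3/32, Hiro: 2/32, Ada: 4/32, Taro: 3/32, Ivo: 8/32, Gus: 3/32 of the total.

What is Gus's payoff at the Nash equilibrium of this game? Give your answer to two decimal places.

76.75 dollars

Player j's private return per contributed unit is 4.9 × (j's share). Contributing is weakly dominant for j when that share is at least 1/4.9 = 0.2041, and contributing 0 is dominant otherwise.
Ben and Ivo clear that bar, contributing 40 each; the remaining 5 contribute 0. Total contributed: 80.
Gus keeps 40 and receives 4.9 × 80 × 3/32 = 36.75 from the group guarantee fund, for a payoff of 76.75.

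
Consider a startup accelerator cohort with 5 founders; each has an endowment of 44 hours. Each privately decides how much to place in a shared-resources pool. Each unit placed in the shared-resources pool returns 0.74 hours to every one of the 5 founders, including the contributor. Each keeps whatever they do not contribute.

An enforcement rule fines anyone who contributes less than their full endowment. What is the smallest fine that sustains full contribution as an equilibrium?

11.44 hours

Given the others contribute fully, the best deviation is to contribute 0 (any partial contribution still incurs the fine and gives up units whose private return 0.74 is below 1).
Deviating from 44 to 0 saves 44 hours but forfeits the deviator's share of the drop in the shared-resources pool: 0.74 × 44 = 32.56.
So the deviation gain is 44 − 32.56 = 11.44, and the fine must be at least 11.44 hours to wipe it out.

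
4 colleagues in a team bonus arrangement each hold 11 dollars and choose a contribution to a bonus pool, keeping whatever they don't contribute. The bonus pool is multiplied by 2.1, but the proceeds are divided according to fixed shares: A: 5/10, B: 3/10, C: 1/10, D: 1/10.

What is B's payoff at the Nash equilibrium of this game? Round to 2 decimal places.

A player with share s gets back 2.1·s per unit contributed, so full contribution is dominant for anyone with s > 1/2.1 = 0.4762 and zero contribution is dominant for anyone below.
Only A (5/10) clears that bar, contributing 11; the remaining 3 contribute 0. Total contributed: 11.
B keeps 11 and receives 2.1 × 11 × 3/10 = 6.93 from the bonus pool, for a payoff of 17.93.

17.93 dollars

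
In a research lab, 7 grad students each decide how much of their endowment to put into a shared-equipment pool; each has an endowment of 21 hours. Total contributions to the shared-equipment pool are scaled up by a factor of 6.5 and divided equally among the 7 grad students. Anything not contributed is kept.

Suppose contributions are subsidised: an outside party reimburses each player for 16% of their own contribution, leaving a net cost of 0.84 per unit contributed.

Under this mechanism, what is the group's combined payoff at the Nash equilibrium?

979.02 hours

Under the mechanism each unit contributed yields (6.5/7) / 0.84 = 1.1054 back to its contributor per unit of net cost, which exceeds 1, making full contribution the dominant choice for everyone.
At the Nash equilibrium everyone contributes 21. Group total payoff = 7 × (21 × 0.16 + 6.5 × 21) = 979.02.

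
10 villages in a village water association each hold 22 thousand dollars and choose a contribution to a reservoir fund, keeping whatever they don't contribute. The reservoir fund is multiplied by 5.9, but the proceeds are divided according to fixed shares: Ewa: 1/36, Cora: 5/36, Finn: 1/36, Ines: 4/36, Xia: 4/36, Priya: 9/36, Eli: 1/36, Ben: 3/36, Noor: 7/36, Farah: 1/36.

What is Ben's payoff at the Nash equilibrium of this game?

A player with share s gets back 5.9·s per unit contributed, so full contribution is dominant for anyone with s > 1/5.9 = 0.1695 and zero contribution is dominant for anyone below.
Priya and Noor clear that bar, contributing 22 each; the remaining 8 contribute 0. Total contributed: 44.
Ben keeps 22 and receives 5.9 × 44 × 3/36 = 21.63 from the reservoir fund, for a payoff of 43.63.

43.63 thousand dollars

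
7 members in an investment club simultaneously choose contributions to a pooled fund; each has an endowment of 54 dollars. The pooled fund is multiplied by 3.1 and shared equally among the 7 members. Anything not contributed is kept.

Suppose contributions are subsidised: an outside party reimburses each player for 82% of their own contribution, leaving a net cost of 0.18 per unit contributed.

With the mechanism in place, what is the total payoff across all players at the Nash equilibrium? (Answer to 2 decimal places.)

1481.76 dollars

Under the mechanism each unit contributed yields (3.1/7) / 0.18 = 2.4603 back to its contributor per unit of net cost, which exceeds 1, making full contribution the dominant choice for everyone.
At the Nash equilibrium everyone contributes 54. Group total payoff = 7 × (54 × 0.82 + 3.1 × 54) = 1481.76.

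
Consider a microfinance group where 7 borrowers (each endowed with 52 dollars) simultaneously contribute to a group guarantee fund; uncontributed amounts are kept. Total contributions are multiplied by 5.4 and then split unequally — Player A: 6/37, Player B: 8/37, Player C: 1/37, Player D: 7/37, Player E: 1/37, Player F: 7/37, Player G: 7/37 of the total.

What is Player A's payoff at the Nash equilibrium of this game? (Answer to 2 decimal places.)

Each unit j contributes comes back to j as 5.4 × (j's share), so j prefers to contribute only if that share exceeds 1/5.4 = 0.1852; otherwise keeping the unit dominates.
The shares above 0.1852 belong to Player B, Player D, Player F and Player G, contributing 52 each; the remaining 3 contribute 0. Total contributed: 208.
Player A keeps 52 and receives 5.4 × 208 × 6/37 = 182.14 from the group guarantee fund, for a payoff of 234.14.

234.14 dollars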